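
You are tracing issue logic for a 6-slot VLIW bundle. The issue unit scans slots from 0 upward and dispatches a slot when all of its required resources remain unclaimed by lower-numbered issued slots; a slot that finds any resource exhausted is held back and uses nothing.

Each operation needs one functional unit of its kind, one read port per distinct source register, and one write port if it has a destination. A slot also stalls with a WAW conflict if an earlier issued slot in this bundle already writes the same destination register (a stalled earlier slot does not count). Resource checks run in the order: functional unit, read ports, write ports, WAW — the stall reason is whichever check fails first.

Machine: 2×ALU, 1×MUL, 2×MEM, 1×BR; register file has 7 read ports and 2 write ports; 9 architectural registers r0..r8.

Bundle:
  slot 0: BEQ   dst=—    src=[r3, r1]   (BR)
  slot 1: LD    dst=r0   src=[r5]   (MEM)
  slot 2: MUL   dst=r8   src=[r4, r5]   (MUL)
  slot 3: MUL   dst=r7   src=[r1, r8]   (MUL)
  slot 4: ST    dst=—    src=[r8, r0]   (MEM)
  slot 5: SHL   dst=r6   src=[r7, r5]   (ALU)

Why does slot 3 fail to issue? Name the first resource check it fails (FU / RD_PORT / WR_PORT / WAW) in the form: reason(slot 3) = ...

reason(slot 3) = FU

slot 0 (BR): ISSUE — free A2,Mu1,Ld2,B0 rp5 wp2
slot 1 (MEM): ISSUE — free A2,Mu1,Ld1,B0 rp4 wp1
slot 2 (MUL): ISSUE — free A2,Mu0,Ld1,B0 rp2 wp0
slot 3 (MUL): stall FU — free A2,Mu0,Ld1,B0 rp2 wp0
slot 4 (MEM): ISSUE — free A2,Mu0,Ld0,B0 rp0 wp0
slot 5 (ALU): stall RD_PORT — free A2,Mu0,Ld0,B0 rp0 wp0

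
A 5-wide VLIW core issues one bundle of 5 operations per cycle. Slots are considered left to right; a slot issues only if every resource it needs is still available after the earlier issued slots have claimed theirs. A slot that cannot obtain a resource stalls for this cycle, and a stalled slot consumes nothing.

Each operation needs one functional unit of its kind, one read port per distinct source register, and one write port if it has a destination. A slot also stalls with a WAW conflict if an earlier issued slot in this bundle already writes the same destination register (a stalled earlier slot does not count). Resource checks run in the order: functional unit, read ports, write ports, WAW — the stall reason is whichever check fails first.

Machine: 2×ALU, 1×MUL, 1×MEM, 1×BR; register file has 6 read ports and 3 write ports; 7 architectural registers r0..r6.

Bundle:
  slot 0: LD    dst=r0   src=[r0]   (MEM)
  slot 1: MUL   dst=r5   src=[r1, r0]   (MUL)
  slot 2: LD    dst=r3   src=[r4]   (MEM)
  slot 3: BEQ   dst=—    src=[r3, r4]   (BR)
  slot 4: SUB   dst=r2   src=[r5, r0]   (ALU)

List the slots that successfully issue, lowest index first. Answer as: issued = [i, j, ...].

issued = [0, 1, 3]

#0 MEM src=r0 dispatched  <A:2 Mu:1 Ld:0 B:1 rd:5 wr:2>
#1 MUL src=r1,r0 dispatched  <A:2 Mu:0 Ld:0 B:1 rd:3 wr:1>
#2 MEM src=r4 held:FU  <A:2 Mu:0 Ld:0 B:1 rd:3 wr:1>
#3 BR src=r3,r4 dispatched  <A:2 Mu:0 Ld:0 B:0 rd:1 wr:1>
#4 ALU src=r5,r0 held:RD_PORT  <A:2 Mu:0 Ld:0 B:0 rd:1 wr:1>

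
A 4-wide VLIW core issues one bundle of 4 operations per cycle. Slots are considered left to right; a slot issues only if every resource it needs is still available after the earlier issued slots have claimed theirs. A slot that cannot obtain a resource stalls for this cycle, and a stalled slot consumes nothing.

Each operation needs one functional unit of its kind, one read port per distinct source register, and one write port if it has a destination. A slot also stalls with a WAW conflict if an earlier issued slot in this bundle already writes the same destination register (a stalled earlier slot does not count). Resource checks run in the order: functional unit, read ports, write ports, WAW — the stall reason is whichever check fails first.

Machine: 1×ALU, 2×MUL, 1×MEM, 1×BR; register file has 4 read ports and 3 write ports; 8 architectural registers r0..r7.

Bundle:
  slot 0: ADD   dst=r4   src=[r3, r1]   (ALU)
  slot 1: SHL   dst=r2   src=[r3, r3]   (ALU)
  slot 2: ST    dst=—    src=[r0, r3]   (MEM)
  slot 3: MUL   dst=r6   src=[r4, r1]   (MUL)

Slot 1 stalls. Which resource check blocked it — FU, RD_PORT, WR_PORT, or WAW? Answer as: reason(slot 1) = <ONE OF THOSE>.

#0 ALU src=r3,r1 dispatched  <A:0 Mu:2 Ld:1 B:1 rd:2 wr:2>
#1 ALU src=r3,r3 held:FU  <A:0 Mu:2 Ld:1 B:1 rd:2 wr:2>
#2 MEM src=r0,r3 dispatched  <A:0 Mu:2 Ld:0 B:1 rd:0 wr:2>
#3 MUL src=r4,r1 held:RD_PORT  <A:0 Mu:2 Ld:0 B:1 rd:0 wr:2>

reason(slot 1) = FU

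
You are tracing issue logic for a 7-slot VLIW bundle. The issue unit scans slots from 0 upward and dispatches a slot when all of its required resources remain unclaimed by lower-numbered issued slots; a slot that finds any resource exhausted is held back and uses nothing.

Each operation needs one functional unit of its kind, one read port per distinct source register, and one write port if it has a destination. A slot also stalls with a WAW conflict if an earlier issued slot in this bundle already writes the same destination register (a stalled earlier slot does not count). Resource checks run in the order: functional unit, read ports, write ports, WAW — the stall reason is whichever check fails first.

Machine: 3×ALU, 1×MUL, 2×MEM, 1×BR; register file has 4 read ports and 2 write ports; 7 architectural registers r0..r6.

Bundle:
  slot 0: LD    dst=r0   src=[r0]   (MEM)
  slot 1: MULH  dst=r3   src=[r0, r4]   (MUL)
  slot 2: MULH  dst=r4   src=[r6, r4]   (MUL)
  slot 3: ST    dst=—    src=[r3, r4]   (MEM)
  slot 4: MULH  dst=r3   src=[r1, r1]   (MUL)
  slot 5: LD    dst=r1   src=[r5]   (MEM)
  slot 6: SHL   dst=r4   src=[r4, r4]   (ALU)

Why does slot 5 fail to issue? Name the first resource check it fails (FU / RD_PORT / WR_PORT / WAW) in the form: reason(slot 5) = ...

#0 MEM src=r0 dispatched  <A:3 Mu:1 Ld:1 B:1 rd:3 wr:1>
#1 MUL src=r0,r4 dispatched  <A:3 Mu:0 Ld:1 B:1 rd:1 wr:0>
#2 MUL src=r6,r4 held:FU  <A:3 Mu:0 Ld:1 B:1 rd:1 wr:0>
#3 MEM src=r3,r4 held:RD_PORT  <A:3 Mu:0 Ld:1 B:1 rd:1 wr:0>
#4 MUL src=r1,r1 held:FU  <A:3 Mu:0 Ld:1 B:1 rd:1 wr:0>
#5 MEM src=r5 held:WR_PORT  <A:3 Mu:0 Ld:1 B:1 rd:1 wr:0>
#6 ALU src=r4,r4 held:WR_PORT  <A:3 Mu:0 Ld:1 B:1 rd:1 wr:0>

reason(slot 5) = WR_PORT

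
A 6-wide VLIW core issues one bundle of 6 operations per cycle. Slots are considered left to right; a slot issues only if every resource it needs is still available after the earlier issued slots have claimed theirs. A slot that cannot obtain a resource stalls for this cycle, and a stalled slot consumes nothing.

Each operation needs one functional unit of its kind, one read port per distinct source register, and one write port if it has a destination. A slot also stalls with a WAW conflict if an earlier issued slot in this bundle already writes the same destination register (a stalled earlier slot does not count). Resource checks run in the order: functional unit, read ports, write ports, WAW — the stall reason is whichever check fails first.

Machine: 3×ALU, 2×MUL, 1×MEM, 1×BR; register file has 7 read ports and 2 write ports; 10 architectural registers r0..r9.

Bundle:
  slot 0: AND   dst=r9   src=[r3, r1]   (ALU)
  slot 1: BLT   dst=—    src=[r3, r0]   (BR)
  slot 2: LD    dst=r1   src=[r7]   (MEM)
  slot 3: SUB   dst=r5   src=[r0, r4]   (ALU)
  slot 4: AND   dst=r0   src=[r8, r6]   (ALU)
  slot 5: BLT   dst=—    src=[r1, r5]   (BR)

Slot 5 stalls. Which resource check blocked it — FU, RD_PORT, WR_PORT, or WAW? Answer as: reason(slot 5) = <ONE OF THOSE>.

reason(slot 5) = FU

slot 0 (ALU): ISSUE — free A2,Mu2,Ld1,B1 rp5 wp1
slot 1 (BR): ISSUE — free A2,Mu2,Ld1,B0 rp3 wp1
slot 2 (MEM): ISSUE — free A2,Mu2,Ld0,B0 rp2 wp0
slot 3 (ALU): stall WR_PORT — free A2,Mu2,Ld0,B0 rp2 wp0
slot 4 (ALU): stall WR_PORT — free A2,Mu2,Ld0,B0 rp2 wp0
slot 5 (BR): stall FU — free A2,Mu2,Ld0,B0 rp2 wp0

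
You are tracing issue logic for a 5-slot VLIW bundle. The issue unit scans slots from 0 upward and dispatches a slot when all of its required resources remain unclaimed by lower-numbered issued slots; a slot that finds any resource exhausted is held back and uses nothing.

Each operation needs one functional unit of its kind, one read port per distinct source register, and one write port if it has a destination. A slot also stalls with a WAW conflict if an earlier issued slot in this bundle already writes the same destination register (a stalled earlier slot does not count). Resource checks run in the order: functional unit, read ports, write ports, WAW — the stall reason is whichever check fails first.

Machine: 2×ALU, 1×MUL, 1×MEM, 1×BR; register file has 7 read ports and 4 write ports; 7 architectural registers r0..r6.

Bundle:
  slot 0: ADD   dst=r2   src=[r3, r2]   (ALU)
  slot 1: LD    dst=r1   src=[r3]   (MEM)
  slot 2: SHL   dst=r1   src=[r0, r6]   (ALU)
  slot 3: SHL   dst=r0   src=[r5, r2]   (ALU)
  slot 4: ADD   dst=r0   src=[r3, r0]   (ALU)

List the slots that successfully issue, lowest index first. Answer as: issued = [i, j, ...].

[0] ALU needs rd=2 wr=1: ok; after: ALU=1 MUL=1 MEM=1 BR=1, R=5, W=3
[1] MEM needs rd=1 wr=1: ok; after: ALU=1 MUL=1 MEM=0 BR=1, R=4, W=2
[2] ALU needs rd=2 wr=1: WAW; after: ALU=1 MUL=1 MEM=0 BR=1, R=4, W=2
[3] ALU needs rd=2 wr=1: ok; after: ALU=0 MUL=1 MEM=0 BR=1, R=2, W=1
[4] ALU needs rd=2 wr=1: FU; after: ALU=0 MUL=1 MEM=0 BR=1, R=2, W=1

issued = [0, 1, 3]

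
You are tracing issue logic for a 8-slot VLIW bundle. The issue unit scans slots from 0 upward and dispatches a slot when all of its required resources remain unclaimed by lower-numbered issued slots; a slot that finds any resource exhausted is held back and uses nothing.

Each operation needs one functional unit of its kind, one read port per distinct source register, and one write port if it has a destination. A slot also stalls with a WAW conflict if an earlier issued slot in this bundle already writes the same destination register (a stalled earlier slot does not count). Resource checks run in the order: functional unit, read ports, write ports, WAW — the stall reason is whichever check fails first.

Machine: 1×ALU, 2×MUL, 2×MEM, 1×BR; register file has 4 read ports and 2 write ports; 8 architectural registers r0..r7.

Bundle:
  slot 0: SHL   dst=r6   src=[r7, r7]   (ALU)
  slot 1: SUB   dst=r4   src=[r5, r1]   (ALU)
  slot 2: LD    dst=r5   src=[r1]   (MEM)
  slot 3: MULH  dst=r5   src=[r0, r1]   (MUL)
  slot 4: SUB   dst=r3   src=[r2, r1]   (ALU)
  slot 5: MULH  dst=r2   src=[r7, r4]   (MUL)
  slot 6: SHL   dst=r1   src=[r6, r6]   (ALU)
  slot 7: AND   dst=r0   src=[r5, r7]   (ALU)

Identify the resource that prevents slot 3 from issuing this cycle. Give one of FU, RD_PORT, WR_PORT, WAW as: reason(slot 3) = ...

  0. ALU→r6 ⇒ go  {0A/2Mu/2Ld/1B | 3r 1w}
  1. ALU→r4 ⇒ no(FU)  {0A/2Mu/2Ld/1B | 3r 1w}
  2. MEM→r5 ⇒ go  {0A/2Mu/1Ld/1B | 2r 0w}
  3. MUL→r5 ⇒ no(WR_PORT)  {0A/2Mu/1Ld/1B | 2r 0w}
  4. ALU→r3 ⇒ no(FU)  {0A/2Mu/1Ld/1B | 2r 0w}
  5. MUL→r2 ⇒ no(WR_PORT)  {0A/2Mu/1Ld/1B | 2r 0w}
  6. ALU→r1 ⇒ no(FU)  {0A/2Mu/1Ld/1B | 2r 0w}
  7. ALU→r0 ⇒ no(FU)  {0A/2Mu/1Ld/1B | 2r 0w}

reason(slot 3) = WR_PORT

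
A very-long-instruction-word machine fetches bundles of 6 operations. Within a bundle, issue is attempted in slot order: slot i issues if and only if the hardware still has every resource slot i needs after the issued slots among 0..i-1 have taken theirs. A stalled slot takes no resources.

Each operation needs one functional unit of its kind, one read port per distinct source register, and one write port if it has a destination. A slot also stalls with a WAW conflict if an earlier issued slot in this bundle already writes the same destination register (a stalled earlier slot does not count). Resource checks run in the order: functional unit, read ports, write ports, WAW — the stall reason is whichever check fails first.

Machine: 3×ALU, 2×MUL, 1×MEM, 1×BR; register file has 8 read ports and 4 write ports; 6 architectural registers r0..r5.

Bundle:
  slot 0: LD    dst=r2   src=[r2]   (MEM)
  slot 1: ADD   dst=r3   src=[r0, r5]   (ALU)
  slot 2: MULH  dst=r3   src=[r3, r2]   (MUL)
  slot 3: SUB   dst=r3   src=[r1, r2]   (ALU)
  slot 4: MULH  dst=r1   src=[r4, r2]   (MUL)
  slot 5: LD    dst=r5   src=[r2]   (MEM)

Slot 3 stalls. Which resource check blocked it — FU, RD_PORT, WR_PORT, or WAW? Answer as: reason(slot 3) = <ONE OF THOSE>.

reason(slot 3) = WAW

  0. MEM→r2 ⇒ go  {3A/2Mu/0Ld/1B | 7r 3w}
  1. ALU→r3 ⇒ go  {2A/2Mu/0Ld/1B | 5r 2w}
  2. MUL→r3 ⇒ no(WAW)  {2A/2Mu/0Ld/1B | 5r 2w}
  3. ALU→r3 ⇒ no(WAW)  {2A/2Mu/0Ld/1B | 5r 2w}
  4. MUL→r1 ⇒ go  {2A/1Mu/0Ld/1B | 3r 1w}
  5. MEM→r5 ⇒ no(FU)  {2A/1Mu/0Ld/1B | 3r 1w}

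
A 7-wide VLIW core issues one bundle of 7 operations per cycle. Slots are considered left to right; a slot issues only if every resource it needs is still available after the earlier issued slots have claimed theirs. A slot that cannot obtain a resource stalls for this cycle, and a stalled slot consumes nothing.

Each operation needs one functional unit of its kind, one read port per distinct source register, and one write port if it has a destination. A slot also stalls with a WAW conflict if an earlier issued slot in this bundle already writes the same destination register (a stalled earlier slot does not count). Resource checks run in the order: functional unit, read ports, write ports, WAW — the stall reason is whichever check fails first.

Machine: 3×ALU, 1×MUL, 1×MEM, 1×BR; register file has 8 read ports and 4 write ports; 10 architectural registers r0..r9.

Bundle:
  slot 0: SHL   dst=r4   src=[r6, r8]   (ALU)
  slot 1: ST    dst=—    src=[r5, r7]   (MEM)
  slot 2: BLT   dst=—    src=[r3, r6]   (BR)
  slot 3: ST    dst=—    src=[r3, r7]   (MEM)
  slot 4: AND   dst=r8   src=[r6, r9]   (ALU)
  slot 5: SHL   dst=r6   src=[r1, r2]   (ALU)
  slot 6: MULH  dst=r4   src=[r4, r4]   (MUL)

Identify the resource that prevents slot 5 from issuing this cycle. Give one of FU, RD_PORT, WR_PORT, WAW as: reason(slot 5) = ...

[0] ALU needs rd=2 wr=1: ok; after: ALU=2 MUL=1 MEM=1 BR=1, R=6, W=3
[1] MEM needs rd=2 wr=0: ok; after: ALU=2 MUL=1 MEM=0 BR=1, R=4, W=3
[2] BR needs rd=2 wr=0: ok; after: ALU=2 MUL=1 MEM=0 BR=0, R=2, W=3
[3] MEM needs rd=2 wr=0: FU; after: ALU=2 MUL=1 MEM=0 BR=0, R=2, W=3
[4] ALU needs rd=2 wr=1: ok; after: ALU=1 MUL=1 MEM=0 BR=0, R=0, W=2
[5] ALU needs rd=2 wr=1: RD_PORT; after: ALU=1 MUL=1 MEM=0 BR=0, R=0, W=2
[6] MUL needs rd=1 wr=1: RD_PORT; after: ALU=1 MUL=1 MEM=0 BR=0, R=0, W=2

reason(slot 5) = RD_PORT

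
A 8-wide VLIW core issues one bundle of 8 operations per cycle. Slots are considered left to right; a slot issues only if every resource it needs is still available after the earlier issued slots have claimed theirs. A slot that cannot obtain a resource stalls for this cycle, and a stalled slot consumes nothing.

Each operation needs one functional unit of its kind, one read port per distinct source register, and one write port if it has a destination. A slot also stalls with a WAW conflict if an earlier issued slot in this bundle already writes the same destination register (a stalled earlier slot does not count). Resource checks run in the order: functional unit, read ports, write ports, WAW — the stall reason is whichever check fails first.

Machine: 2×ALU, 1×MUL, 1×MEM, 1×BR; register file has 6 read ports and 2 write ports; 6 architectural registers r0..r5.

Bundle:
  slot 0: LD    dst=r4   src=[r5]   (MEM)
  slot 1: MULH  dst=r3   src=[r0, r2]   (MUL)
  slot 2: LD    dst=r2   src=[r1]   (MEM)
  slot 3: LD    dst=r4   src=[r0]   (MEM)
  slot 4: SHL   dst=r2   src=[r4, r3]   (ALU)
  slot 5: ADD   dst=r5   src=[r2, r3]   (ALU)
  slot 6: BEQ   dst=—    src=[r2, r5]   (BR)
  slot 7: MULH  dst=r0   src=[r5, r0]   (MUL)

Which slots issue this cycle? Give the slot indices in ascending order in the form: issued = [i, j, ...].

  0. MEM→r4 ⇒ go  {2A/1Mu/0Ld/1B | 5r 1w}
  1. MUL→r3 ⇒ go  {2A/0Mu/0Ld/1B | 3r 0w}
  2. MEM→r2 ⇒ no(FU)  {2A/0Mu/0Ld/1B | 3r 0w}
  3. MEM→r4 ⇒ no(FU)  {2A/0Mu/0Ld/1B | 3r 0w}
  4. ALU→r2 ⇒ no(WR_PORT)  {2A/0Mu/0Ld/1B | 3r 0w}
  5. ALU→r5 ⇒ no(WR_PORT)  {2A/0Mu/0Ld/1B | 3r 0w}
  6. BR ⇒ go  {2A/0Mu/0Ld/0B | 1r 0w}
  7. MUL→r0 ⇒ no(FU)  {2A/0Mu/0Ld/0B | 1r 0w}

issued = [0, 1, 6]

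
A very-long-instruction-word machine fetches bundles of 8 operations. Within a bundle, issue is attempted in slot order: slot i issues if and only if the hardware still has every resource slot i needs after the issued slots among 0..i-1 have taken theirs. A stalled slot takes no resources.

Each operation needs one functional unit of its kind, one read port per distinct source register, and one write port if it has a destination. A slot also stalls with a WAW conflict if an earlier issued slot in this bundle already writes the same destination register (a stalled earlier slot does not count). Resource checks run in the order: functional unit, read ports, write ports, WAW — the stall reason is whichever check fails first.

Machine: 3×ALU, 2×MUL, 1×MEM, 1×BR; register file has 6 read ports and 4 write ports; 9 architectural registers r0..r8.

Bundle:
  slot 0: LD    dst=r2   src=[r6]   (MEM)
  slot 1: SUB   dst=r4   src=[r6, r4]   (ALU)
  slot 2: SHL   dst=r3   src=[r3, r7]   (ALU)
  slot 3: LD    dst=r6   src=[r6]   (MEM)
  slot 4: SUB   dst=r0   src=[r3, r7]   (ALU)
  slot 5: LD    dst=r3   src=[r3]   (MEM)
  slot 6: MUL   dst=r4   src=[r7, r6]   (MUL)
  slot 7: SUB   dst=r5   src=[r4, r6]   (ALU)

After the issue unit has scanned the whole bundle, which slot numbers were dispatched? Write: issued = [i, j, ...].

issued = [0, 1, 2]

  0. MEM→r2 ⇒ go  {3A/2Mu/0Ld/1B | 5r 3w}
  1. ALU→r4 ⇒ go  {2A/2Mu/0Ld/1B | 3r 2w}
  2. ALU→r3 ⇒ go  {1A/2Mu/0Ld/1B | 1r 1w}
  3. MEM→r6 ⇒ no(FU)  {1A/2Mu/0Ld/1B | 1r 1w}
  4. ALU→r0 ⇒ no(RD_PORT)  {1A/2Mu/0Ld/1B | 1r 1w}
  5. MEM→r3 ⇒ no(FU)  {1A/2Mu/0Ld/1B | 1r 1w}
  6. MUL→r4 ⇒ no(RD_PORT)  {1A/2Mu/0Ld/1B | 1r 1w}
  7. ALU→r5 ⇒ no(RD_PORT)  {1A/2Mu/0Ld/1B | 1r 1w}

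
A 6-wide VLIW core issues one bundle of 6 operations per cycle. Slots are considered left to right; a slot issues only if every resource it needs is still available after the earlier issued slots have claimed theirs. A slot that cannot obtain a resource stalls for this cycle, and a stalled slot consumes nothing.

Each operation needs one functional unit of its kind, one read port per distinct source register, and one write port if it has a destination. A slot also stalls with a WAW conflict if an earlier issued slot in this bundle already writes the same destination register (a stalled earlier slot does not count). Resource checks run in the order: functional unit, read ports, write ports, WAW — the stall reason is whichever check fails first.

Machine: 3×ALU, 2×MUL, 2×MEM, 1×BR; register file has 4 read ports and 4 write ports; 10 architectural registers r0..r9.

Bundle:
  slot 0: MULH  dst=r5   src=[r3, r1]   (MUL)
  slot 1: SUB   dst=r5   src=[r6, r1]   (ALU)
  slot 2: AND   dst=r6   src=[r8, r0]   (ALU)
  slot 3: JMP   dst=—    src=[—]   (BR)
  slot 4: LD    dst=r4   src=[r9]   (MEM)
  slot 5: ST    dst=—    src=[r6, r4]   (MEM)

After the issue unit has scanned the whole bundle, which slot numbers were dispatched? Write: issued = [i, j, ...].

[0] MUL needs rd=2 wr=1: ok; after: ALU=3 MUL=1 MEM=2 BR=1, R=2, W=3
[1] ALU needs rd=2 wr=1: WAW; after: ALU=3 MUL=1 MEM=2 BR=1, R=2, W=3
[2] ALU needs rd=2 wr=1: ok; after: ALU=2 MUL=1 MEM=2 BR=1, R=0, W=2
[3] BR needs rd=0 wr=0: ok; after: ALU=2 MUL=1 MEM=2 BR=0, R=0, W=2
[4] MEM needs rd=1 wr=1: RD_PORT; after: ALU=2 MUL=1 MEM=2 BR=0, R=0, W=2
[5] MEM needs rd=2 wr=0: RD_PORT; after: ALU=2 MUL=1 MEM=2 BR=0, R=0, W=2

issued = [0, 2, 3]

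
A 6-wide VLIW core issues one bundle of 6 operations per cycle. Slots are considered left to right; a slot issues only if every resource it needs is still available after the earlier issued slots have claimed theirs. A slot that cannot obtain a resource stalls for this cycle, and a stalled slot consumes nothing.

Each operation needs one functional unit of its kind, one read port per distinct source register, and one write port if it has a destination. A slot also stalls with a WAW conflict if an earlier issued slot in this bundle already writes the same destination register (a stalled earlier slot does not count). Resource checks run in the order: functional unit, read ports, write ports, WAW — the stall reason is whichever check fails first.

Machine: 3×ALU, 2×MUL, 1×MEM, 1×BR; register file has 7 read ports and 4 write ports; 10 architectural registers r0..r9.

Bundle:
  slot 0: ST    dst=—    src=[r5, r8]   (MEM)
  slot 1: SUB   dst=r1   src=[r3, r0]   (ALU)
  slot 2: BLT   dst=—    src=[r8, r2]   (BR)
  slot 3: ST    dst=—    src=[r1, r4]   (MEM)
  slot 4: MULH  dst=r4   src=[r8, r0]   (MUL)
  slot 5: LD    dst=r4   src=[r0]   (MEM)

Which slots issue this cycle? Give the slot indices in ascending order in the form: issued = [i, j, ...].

slot 0 (MEM): ISSUE — free A3,Mu2,Ld0,B1 rp5 wp4
slot 1 (ALU): ISSUE — free A2,Mu2,Ld0,B1 rp3 wp3
slot 2 (BR): ISSUE — free A2,Mu2,Ld0,B0 rp1 wp3
slot 3 (MEM): stall FU — free A2,Mu2,Ld0,B0 rp1 wp3
slot 4 (MUL): stall RD_PORT — free A2,Mu2,Ld0,B0 rp1 wp3
slot 5 (MEM): stall FU — free A2,Mu2,Ld0,B0 rp1 wp3

issued = [0, 1, 2]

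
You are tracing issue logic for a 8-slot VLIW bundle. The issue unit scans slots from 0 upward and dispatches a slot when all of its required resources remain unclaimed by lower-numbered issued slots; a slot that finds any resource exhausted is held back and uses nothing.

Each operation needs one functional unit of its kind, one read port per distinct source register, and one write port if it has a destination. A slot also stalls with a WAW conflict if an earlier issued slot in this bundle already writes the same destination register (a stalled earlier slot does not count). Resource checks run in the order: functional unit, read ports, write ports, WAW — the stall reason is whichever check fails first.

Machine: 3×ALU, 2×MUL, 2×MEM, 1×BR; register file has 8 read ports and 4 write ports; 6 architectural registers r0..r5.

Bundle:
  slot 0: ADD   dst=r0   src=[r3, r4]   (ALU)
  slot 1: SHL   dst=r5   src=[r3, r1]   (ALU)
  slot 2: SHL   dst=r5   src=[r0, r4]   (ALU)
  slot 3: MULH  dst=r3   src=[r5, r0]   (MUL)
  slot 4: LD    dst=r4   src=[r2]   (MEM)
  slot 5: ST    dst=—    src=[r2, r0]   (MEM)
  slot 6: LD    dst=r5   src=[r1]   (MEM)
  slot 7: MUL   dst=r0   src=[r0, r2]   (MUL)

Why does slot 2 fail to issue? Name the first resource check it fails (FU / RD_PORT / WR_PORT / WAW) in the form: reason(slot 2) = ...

reason(slot 2) = WAW

#0 ALU src=r3,r4 dispatched  <A:2 Mu:2 Ld:2 B:1 rd:6 wr:3>
#1 ALU src=r3,r1 dispatched  <A:1 Mu:2 Ld:2 B:1 rd:4 wr:2>
#2 ALU src=r0,r4 held:WAW  <A:1 Mu:2 Ld:2 B:1 rd:4 wr:2>
#3 MUL src=r5,r0 dispatched  <A:1 Mu:1 Ld:2 B:1 rd:2 wr:1>
#4 MEM src=r2 dispatched  <A:1 Mu:1 Ld:1 B:1 rd:1 wr:0>
#5 MEM src=r2,r0 held:RD_PORT  <A:1 Mu:1 Ld:1 B:1 rd:1 wr:0>
#6 MEM src=r1 held:WR_PORT  <A:1 Mu:1 Ld:1 B:1 rd:1 wr:0>
#7 MUL src=r0,r2 held:RD_PORT  <A:1 Mu:1 Ld:1 B:1 rd:1 wr:0>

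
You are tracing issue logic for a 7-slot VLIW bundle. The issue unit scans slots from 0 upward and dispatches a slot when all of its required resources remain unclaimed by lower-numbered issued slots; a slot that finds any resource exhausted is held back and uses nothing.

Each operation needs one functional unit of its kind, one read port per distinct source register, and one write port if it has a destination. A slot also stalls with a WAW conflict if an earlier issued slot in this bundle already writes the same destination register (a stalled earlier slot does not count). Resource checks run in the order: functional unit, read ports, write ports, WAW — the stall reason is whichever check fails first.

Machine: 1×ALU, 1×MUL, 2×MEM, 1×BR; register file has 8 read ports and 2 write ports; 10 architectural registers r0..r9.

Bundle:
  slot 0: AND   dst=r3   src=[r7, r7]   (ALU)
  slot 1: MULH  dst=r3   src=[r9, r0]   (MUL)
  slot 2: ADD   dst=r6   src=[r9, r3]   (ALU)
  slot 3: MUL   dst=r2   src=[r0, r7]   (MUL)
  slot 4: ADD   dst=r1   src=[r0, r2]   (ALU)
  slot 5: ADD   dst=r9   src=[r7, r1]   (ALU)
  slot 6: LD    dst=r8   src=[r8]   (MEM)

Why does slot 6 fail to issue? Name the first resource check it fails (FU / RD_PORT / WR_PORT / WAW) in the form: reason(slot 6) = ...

(0) want 1×ALU +1rd +1wr — yes → AL0|MU1|ME2|BR1|rd7|wr1
(1) want 1×MUL +2rd +1wr — WAW → AL0|MU1|ME2|BR1|rd7|wr1
(2) want 1×ALU +2rd +1wr — FU → AL0|MU1|ME2|BR1|rd7|wr1
(3) want 1×MUL +2rd +1wr — yes → AL0|MU0|ME2|BR1|rd5|wr0
(4) want 1×ALU +2rd +1wr — FU → AL0|MU0|ME2|BR1|rd5|wr0
(5) want 1×ALU +2rd +1wr — FU → AL0|MU0|ME2|BR1|rd5|wr0
(6) want 1×MEM +1rd +1wr — WR_PORT → AL0|MU0|ME2|BR1|rd5|wr0

reason(slot 6) = WR_PORT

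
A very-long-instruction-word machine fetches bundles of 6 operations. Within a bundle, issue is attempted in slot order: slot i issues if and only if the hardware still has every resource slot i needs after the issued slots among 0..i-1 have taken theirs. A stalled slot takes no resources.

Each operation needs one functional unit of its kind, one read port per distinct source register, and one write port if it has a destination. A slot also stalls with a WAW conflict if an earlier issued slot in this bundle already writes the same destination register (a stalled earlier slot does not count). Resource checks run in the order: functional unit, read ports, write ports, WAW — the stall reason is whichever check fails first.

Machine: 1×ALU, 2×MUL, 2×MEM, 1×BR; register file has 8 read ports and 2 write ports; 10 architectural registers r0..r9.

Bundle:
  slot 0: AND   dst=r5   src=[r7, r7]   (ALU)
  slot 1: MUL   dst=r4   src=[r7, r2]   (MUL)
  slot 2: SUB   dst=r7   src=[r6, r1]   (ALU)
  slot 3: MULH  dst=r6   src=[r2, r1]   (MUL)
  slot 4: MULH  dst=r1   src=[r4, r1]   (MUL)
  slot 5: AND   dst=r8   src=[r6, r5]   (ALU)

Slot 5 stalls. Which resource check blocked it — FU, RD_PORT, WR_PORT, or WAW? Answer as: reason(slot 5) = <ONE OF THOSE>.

slot 0 (ALU): ISSUE — free A0,Mu2,Ld2,B1 rp7 wp1
slot 1 (MUL): ISSUE — free A0,Mu1,Ld2,B1 rp5 wp0
slot 2 (ALU): stall FU — free A0,Mu1,Ld2,B1 rp5 wp0
slot 3 (MUL): stall WR_PORT — free A0,Mu1,Ld2,B1 rp5 wp0
slot 4 (MUL): stall WR_PORT — free A0,Mu1,Ld2,B1 rp5 wp0
slot 5 (ALU): stall FU — free A0,Mu1,Ld2,B1 rp5 wp0

reason(slot 5) = FU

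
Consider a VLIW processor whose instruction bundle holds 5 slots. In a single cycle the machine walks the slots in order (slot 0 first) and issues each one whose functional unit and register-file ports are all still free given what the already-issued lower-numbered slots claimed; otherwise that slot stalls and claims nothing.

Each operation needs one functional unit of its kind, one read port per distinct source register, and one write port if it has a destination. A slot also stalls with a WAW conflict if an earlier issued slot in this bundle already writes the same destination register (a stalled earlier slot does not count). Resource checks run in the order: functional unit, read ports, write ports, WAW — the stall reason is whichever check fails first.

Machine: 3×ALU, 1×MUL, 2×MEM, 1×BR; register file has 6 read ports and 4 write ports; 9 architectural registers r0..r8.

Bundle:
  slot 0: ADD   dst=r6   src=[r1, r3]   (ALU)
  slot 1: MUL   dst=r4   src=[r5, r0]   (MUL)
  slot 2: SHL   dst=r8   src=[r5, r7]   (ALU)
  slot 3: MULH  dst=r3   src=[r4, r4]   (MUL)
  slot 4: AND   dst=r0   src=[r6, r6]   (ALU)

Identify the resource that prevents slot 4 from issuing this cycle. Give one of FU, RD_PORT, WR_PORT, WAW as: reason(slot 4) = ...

slot 0 (ALU): ISSUE — free A2,Mu1,Ld2,B1 rp4 wp3
slot 1 (MUL): ISSUE — free A2,Mu0,Ld2,B1 rp2 wp2
slot 2 (ALU): ISSUE — free A1,Mu0,Ld2,B1 rp0 wp1
slot 3 (MUL): stall FU — free A1,Mu0,Ld2,B1 rp0 wp1
slot 4 (ALU): stall RD_PORT — free A1,Mu0,Ld2,B1 rp0 wp1

reason(slot 4) = RD_PORT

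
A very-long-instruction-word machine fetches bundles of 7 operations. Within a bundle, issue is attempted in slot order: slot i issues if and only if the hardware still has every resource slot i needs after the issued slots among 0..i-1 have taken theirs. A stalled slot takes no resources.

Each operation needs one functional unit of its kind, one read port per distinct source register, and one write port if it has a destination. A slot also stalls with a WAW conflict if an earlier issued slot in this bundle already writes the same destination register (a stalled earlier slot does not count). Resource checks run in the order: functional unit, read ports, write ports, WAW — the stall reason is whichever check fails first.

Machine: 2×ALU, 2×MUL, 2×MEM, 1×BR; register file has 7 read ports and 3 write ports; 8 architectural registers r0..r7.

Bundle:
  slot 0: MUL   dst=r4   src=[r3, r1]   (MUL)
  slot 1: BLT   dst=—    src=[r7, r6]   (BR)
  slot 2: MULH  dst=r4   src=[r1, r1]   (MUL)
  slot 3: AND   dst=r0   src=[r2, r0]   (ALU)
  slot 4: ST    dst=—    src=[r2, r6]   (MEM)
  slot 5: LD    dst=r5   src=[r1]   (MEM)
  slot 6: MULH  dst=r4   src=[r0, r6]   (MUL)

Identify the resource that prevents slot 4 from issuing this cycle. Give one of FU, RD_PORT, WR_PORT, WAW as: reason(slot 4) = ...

reason(slot 4) = RD_PORT

(0) want 1×MUL +2rd +1wr — yes → AL2|MU1|ME2|BR1|rd5|wr2
(1) want 1×BR +2rd +0wr — yes → AL2|MU1|ME2|BR0|rd3|wr2
(2) want 1×MUL +1rd +1wr — WAW → AL2|MU1|ME2|BR0|rd3|wr2
(3) want 1×ALU +2rd +1wr — yes → AL1|MU1|ME2|BR0|rd1|wr1
(4) want 1×MEM +2rd +0wr — RD_PORT → AL1|MU1|ME2|BR0|rd1|wr1
(5) want 1×MEM +1rd +1wr — yes → AL1|MU1|ME1|BR0|rd0|wr0
(6) want 1×MUL +2rd +1wr — RD_PORT → AL1|MU1|ME1|BR0|rd0|wr0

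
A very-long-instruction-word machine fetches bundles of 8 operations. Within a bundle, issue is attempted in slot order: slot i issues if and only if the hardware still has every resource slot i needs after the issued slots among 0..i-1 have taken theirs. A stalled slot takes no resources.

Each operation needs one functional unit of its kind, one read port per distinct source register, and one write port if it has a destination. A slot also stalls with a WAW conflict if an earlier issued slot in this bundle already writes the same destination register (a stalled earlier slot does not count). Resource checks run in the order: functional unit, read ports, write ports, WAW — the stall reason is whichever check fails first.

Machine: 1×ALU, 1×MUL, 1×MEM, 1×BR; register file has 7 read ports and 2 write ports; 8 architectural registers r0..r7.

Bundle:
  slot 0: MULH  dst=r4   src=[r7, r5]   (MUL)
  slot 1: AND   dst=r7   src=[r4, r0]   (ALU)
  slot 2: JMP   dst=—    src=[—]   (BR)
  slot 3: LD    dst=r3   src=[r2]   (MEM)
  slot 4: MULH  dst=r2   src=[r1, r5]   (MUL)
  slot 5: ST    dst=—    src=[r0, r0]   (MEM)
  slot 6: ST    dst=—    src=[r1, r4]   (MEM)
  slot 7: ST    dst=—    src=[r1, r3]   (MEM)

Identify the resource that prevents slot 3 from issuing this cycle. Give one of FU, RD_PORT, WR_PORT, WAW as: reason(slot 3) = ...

reason(slot 3) = WR_PORT

(0) want 1×MUL +2rd +1wr — yes → AL1|MU0|ME1|BR1|rd5|wr1
(1) want 1×ALU +2rd +1wr — yes → AL0|MU0|ME1|BR1|rd3|wr0
(2) want 1×BR +0rd +0wr — yes → AL0|MU0|ME1|BR0|rd3|wr0
(3) want 1×MEM +1rd +1wr — WR_PORT → AL0|MU0|ME1|BR0|rd3|wr0
(4) want 1×MUL +2rd +1wr — FU → AL0|MU0|ME1|BR0|rd3|wr0
(5) want 1×MEM +1rd +0wr — yes → AL0|MU0|ME0|BR0|rd2|wr0
(6) want 1×MEM +2rd +0wr — FU → AL0|MU0|ME0|BR0|rd2|wr0
(7) want 1×MEM +2rd +0wr — FU → AL0|MU0|ME0|BR0|rd2|wr0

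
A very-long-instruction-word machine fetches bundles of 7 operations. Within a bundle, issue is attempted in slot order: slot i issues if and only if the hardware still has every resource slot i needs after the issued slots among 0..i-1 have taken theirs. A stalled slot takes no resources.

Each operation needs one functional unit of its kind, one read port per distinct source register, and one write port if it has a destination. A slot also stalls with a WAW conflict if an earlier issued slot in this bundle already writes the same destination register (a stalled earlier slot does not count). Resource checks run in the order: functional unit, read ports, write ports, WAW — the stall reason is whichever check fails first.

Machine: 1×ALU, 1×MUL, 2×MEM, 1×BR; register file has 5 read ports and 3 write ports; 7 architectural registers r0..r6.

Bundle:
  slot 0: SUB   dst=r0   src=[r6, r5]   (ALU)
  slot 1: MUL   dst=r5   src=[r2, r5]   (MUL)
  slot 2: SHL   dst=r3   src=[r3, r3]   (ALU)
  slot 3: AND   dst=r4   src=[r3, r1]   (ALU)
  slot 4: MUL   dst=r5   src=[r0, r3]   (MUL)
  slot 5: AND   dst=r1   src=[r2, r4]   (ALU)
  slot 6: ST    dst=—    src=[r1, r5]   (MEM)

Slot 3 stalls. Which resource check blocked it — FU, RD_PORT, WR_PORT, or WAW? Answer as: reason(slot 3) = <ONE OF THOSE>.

reason(slot 3) = FU

slot 0 (ALU): ISSUE — free A0,Mu1,Ld2,B1 rp3 wp2
slot 1 (MUL): ISSUE — free A0,Mu0,Ld2,B1 rp1 wp1
slot 2 (ALU): stall FU — free A0,Mu0,Ld2,B1 rp1 wp1
slot 3 (ALU): stall FU — free A0,Mu0,Ld2,B1 rp1 wp1
slot 4 (MUL): stall FU — free A0,Mu0,Ld2,B1 rp1 wp1
slot 5 (ALU): stall FU — free A0,Mu0,Ld2,B1 rp1 wp1
slot 6 (MEM): stall RD_PORT — free A0,Mu0,Ld2,B1 rp1 wp1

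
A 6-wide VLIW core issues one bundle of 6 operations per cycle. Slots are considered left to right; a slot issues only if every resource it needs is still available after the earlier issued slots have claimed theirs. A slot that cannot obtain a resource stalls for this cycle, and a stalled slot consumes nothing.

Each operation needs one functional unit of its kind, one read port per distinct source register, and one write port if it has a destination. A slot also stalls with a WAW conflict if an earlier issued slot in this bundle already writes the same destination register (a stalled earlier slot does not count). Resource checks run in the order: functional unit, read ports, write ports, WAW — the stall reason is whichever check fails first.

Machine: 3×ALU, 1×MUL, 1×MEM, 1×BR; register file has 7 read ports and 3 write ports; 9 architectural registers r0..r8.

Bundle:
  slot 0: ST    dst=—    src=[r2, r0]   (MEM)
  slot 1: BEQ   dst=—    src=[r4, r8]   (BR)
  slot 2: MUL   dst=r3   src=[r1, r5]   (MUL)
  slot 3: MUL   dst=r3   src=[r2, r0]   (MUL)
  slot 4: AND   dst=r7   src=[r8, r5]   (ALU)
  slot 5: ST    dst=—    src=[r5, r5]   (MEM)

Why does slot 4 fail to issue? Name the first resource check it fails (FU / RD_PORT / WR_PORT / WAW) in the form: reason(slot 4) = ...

reason(slot 4) = RD_PORT

(0) want 1×MEM +2rd +0wr — yes → AL3|MU1|ME0|BR1|rd5|wr3
(1) want 1×BR +2rd +0wr — yes → AL3|MU1|ME0|BR0|rd3|wr3
(2) want 1×MUL +2rd +1wr — yes → AL3|MU0|ME0|BR0|rd1|wr2
(3) want 1×MUL +2rd +1wr — FU → AL3|MU0|ME0|BR0|rd1|wr2
(4) want 1×ALU +2rd +1wr — RD_PORT → AL3|MU0|ME0|BR0|rd1|wr2
(5) want 1×MEM +1rd +0wr — FU → AL3|MU0|ME0|BR0|rd1|wr2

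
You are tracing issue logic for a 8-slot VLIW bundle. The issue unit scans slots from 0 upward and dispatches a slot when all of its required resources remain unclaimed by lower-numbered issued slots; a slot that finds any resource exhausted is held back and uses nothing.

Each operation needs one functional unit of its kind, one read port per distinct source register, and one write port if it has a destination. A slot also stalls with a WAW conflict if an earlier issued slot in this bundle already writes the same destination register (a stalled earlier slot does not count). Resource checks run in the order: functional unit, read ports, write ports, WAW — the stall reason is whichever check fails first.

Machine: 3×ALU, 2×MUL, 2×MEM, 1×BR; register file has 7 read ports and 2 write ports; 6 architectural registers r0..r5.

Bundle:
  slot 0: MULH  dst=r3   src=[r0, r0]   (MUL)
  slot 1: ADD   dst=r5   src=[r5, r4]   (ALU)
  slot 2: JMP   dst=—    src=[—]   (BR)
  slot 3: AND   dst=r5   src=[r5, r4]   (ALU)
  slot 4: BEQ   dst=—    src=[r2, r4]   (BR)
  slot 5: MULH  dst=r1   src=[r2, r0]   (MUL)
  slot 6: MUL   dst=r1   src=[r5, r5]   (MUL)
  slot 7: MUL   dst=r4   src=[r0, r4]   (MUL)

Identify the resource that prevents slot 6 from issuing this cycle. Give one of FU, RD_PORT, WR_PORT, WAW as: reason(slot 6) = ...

reason(slot 6) = WR_PORT

(0) want 1×MUL +1rd +1wr — yes → AL3|MU1|ME2|BR1|rd6|wr1
(1) want 1×ALU +2rd +1wr — yes → AL2|MU1|ME2|BR1|rd4|wr0
(2) want 1×BR +0rd +0wr — yes → AL2|MU1|ME2|BR0|rd4|wr0
(3) want 1×ALU +2rd +1wr — WR_PORT → AL2|MU1|ME2|BR0|rd4|wr0
(4) want 1×BR +2rd +0wr — FU → AL2|MU1|ME2|BR0|rd4|wr0
(5) want 1×MUL +2rd +1wr — WR_PORT → AL2|MU1|ME2|BR0|rd4|wr0
(6) want 1×MUL +1rd +1wr — WR_PORT → AL2|MU1|ME2|BR0|rd4|wr0
(7) want 1×MUL +2rd +1wr — WR_PORT → AL2|MU1|ME2|BR0|rd4|wr0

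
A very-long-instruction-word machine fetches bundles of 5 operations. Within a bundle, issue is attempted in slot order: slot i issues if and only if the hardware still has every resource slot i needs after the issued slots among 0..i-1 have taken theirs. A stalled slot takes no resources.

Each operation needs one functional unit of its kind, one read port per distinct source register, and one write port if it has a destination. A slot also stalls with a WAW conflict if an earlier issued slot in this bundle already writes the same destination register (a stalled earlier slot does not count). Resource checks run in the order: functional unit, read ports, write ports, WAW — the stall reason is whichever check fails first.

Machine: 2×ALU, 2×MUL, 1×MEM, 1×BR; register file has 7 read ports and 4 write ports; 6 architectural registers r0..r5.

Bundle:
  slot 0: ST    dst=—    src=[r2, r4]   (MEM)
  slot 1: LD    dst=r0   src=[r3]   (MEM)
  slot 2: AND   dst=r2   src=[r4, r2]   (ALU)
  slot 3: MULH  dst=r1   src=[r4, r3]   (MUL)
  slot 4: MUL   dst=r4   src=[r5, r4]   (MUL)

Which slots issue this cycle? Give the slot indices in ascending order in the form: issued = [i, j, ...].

#0 MEM src=r2,r4 dispatched  <A:2 Mu:2 Ld:0 B:1 rd:5 wr:4>
#1 MEM src=r3 held:FU  <A:2 Mu:2 Ld:0 B:1 rd:5 wr:4>
#2 ALU src=r4,r2 dispatched  <A:1 Mu:2 Ld:0 B:1 rd:3 wr:3>
#3 MUL src=r4,r3 dispatched  <A:1 Mu:1 Ld:0 B:1 rd:1 wr:2>
#4 MUL src=r5,r4 held:RD_PORT  <A:1 Mu:1 Ld:0 B:1 rd:1 wr:2>

issued = [0, 2, 3]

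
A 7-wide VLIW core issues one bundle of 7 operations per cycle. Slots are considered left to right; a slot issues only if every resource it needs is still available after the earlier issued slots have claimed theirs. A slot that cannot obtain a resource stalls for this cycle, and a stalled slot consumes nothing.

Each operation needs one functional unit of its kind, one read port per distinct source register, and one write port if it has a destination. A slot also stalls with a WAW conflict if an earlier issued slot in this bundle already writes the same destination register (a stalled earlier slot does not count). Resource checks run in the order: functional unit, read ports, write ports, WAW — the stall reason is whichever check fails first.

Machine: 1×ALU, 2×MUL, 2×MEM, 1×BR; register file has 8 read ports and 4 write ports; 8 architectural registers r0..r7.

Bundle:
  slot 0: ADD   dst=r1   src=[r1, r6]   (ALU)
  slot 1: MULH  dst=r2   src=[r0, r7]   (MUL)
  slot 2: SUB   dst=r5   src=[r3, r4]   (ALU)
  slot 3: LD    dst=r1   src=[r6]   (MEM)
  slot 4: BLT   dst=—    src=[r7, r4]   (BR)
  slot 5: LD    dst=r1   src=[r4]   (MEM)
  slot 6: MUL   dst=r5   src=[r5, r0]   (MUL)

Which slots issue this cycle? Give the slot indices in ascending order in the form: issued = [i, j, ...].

issued = [0, 1, 4, 6]

[0] ALU needs rd=2 wr=1: ok; after: ALU=0 MUL=2 MEM=2 BR=1, R=6, W=3
[1] MUL needs rd=2 wr=1: ok; after: ALU=0 MUL=1 MEM=2 BR=1, R=4, W=2
[2] ALU needs rd=2 wr=1: FU; after: ALU=0 MUL=1 MEM=2 BR=1, R=4, W=2
[3] MEM needs rd=1 wr=1: WAW; after: ALU=0 MUL=1 MEM=2 BR=1, R=4, W=2
[4] BR needs rd=2 wr=0: ok; after: ALU=0 MUL=1 MEM=2 BR=0, R=2, W=2
[5] MEM needs rd=1 wr=1: WAW; after: ALU=0 MUL=1 MEM=2 BR=0, R=2, W=2
[6] MUL needs rd=2 wr=1: ok; after: ALU=0 MUL=0 MEM=2 BR=0, R=0, W=1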